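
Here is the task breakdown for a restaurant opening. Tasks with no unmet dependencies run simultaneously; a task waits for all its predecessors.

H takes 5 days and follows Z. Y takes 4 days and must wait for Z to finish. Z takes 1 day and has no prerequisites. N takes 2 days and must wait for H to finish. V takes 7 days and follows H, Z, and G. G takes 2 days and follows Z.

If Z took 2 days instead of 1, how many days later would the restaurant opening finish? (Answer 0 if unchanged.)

Actual critical path: Z→H→V = 1+5+7 = 13 ⇒ 13 days.
Z is on the critical path; changing it to 2 makes that path 14 days.
No other chain overtakes it, so the finish is 14 days.
Change in finish: 14 − 13 = +1 days.

1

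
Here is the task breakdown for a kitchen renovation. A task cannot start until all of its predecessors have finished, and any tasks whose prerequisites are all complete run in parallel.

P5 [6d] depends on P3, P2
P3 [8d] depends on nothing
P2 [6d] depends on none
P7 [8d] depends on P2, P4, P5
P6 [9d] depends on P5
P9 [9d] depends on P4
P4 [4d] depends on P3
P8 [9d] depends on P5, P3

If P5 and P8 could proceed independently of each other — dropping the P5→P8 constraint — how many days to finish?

23

Before: longest chain P3→P5→P6 = 8+6+9 = 23, finish 23.
Without P5→P8, P8's earliest start moves from 14 to 8.
After: P3→P5→P6 = 8+6+9 = 23 → 23 days.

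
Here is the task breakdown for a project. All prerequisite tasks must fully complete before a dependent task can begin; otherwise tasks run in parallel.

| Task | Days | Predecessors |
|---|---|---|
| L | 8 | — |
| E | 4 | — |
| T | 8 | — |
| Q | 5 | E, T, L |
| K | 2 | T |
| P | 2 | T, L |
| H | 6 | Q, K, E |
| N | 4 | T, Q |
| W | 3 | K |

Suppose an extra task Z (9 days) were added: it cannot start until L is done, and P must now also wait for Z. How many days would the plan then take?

19

Originally the plan takes 19 days.
With Z inserted, P now waits for max(T, L, Z).
New critical path: L→Z→P = 8+9+2 = 19 ⇒ 19 days.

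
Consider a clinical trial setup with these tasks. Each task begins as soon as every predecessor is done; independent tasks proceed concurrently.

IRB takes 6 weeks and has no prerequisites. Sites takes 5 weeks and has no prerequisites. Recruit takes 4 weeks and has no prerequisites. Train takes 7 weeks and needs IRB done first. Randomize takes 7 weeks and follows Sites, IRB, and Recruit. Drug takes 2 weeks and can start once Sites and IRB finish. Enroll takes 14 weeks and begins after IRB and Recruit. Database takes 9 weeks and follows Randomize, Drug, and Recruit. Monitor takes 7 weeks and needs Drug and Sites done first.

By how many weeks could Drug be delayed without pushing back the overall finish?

5

The longest chain is IRB→Randomize→Database = 6+7+9 = 22; overall finish 22 weeks.
The longest chain containing Drug totals 17 weeks.
Float = 22 − 17 = 5.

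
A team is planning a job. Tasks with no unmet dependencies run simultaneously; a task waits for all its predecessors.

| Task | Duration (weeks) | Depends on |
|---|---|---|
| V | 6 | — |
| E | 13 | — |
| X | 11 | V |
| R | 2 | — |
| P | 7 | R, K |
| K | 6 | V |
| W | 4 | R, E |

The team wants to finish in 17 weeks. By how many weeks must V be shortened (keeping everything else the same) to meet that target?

2

Current finish: 19 weeks; target: 17.
V is on every critical path, so each week cut from V cuts the finish by one (this holds down to a finish of 17).
Need 19 − 17 = 2 weeks off V → V becomes 4 weeks, finish becomes 17.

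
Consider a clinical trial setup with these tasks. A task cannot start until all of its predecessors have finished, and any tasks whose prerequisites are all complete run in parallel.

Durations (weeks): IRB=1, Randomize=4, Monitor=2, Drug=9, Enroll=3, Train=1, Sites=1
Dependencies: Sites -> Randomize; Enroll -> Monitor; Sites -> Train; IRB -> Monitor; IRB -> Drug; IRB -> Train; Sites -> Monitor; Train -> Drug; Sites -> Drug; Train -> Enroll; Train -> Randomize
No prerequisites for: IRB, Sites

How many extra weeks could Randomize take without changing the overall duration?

5

IRB→Train→Drug = 1+1+9 = 11 sets the makespan at 11 weeks.
Longest path through Randomize: 6 weeks (earliest finish 6, latest finish 11).
Slack of Randomize = 7 − 2 = 5 weeks.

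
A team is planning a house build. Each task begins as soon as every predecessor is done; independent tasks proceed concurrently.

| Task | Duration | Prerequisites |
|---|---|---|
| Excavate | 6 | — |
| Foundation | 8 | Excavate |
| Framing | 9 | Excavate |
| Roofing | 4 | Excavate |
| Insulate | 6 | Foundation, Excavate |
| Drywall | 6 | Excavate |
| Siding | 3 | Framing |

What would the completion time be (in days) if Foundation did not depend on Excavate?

Original critical path: Excavate→Foundation→Insulate = 6+8+6 = 20 ⇒ 20 days.
Without Excavate→Foundation, Foundation's earliest start moves from 6 to 0.
After: Excavate→Framing→Siding = 6+9+3 = 18 → 18 days.

18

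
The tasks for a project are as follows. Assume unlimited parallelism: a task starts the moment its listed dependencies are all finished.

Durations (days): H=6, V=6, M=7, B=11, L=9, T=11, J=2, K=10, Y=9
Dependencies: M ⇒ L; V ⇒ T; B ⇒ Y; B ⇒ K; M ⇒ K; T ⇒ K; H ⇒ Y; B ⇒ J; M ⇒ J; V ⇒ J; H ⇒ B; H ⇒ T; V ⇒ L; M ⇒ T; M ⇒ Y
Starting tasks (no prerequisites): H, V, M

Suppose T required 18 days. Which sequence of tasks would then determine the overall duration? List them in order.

M, T, K

Actual critical path: M→T→K = 7+11+10 = 28 ⇒ 28 days.
Since T is critical, the +7 change carries straight to that chain (now 35 days).
No other chain overtakes it, so the finish is 35 days.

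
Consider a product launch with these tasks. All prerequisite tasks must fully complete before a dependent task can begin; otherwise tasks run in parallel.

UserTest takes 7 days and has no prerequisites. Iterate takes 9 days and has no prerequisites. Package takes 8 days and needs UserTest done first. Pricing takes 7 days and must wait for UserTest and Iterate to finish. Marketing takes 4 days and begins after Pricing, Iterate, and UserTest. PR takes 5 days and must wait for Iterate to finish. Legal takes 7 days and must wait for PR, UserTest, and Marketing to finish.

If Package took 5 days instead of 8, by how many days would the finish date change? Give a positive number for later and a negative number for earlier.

0

Actual critical path: Iterate→Pricing→Marketing→Legal = 9+7+4+7 = 27 ⇒ 27 days.
Package has 12 days of float (longest path through it is 15).
The critical path is still Iterate→Pricing→Marketing→Legal; finish is now 27 days.
Change in finish: 27 − 27 = +0 days.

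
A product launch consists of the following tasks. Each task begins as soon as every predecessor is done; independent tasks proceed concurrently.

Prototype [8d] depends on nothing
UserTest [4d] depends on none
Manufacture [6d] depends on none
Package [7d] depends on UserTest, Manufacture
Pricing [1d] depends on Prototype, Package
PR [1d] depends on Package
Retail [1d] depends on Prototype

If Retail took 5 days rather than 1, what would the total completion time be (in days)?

14

Actual critical path: Manufacture→Package→Pricing = 6+7+1 = 14 ⇒ 14 days.
The longest path through Retail is only 9 days, so Retail has float 5.
No other chain overtakes it, so the finish is 14 days.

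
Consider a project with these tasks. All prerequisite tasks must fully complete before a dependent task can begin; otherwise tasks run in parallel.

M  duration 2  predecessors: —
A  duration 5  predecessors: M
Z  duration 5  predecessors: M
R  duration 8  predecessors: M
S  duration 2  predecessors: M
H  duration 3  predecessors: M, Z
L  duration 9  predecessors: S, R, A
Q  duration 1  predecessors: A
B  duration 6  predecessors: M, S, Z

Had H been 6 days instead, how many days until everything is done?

As given, the longest chain is M→R→L = 2+8+9 = 19, so the finish is 19 days.
H is off the critical path — its longest chain is 10 days, giving 9 of slack.
No other chain overtakes it, so the finish is 19 days.

19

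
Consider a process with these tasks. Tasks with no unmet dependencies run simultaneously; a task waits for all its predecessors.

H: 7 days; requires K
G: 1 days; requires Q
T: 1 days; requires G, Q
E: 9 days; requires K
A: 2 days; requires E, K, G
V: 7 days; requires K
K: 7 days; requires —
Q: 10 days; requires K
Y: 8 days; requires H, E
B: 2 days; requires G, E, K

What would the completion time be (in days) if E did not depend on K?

22

Original critical path: K→E→Y = 7+9+8 = 24 ⇒ 24 days.
Without K→E, E's earliest start moves from 7 to 0.
New critical path: K→H→Y = 7+7+8 = 22 ⇒ 22 days.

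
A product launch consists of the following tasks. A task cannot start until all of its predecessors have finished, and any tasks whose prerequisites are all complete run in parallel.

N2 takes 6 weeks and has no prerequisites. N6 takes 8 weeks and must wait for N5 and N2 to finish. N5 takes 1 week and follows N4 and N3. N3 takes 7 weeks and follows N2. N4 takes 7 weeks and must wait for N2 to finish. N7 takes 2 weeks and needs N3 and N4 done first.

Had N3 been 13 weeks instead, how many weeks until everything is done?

28

Actual critical path: N2→N3→N5→N6 = 6+7+1+8 = 22 ⇒ 22 weeks.
Since N3 is critical, the +6 change carries straight to that chain (now 28 weeks).
No other chain overtakes it, so the finish is 28 weeks.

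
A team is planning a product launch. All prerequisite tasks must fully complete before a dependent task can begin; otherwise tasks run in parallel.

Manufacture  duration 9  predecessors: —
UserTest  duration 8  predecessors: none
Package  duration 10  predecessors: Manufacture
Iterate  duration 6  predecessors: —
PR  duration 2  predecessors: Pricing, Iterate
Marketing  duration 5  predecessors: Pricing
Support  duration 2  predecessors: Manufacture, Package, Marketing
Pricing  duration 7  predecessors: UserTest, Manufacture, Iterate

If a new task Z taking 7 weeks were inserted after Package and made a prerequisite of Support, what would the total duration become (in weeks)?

28

Originally the project takes 23 weeks.
With Z inserted, Support now waits for max(Manufacture, Package, Marketing, Z).
New critical path: Manufacture→Package→Z→Support = 9+10+7+2 = 28 ⇒ 28 weeks.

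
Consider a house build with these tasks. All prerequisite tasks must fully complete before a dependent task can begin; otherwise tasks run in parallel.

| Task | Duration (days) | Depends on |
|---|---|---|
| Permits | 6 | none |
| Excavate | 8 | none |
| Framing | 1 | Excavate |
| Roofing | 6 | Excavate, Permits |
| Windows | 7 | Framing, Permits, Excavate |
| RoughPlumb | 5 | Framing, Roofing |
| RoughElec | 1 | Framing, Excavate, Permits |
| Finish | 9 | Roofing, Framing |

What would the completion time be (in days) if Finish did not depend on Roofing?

19

Original critical path: Excavate→Roofing→Finish = 8+6+9 = 23 ⇒ 23 days.
Without Roofing→Finish, Finish's earliest start moves from 14 to 9.
After: Excavate→Roofing→RoughPlumb = 8+6+5 = 19 → 19 days.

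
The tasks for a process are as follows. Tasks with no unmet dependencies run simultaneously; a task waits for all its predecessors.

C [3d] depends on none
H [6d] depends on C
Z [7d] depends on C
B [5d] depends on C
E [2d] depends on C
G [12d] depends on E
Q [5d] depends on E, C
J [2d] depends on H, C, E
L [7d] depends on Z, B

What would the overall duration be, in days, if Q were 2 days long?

17

Critical path before the change: C→Z→L = 3+7+7 = 17 giving 17 days.
The longest path through Q is only 10 days, so Q has float 7.
No other chain overtakes it, so the finish is 17 days.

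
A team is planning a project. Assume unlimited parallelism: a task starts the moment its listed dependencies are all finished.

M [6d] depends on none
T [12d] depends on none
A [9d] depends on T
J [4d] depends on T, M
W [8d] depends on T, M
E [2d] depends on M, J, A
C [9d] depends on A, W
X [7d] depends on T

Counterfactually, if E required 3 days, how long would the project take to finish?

30

As given, the longest chain is T→A→C = 12+9+9 = 30, so the finish is 30 days.
The longest path through E is only 23 days, so E has float 7.
That remains the longest chain; total 30 days.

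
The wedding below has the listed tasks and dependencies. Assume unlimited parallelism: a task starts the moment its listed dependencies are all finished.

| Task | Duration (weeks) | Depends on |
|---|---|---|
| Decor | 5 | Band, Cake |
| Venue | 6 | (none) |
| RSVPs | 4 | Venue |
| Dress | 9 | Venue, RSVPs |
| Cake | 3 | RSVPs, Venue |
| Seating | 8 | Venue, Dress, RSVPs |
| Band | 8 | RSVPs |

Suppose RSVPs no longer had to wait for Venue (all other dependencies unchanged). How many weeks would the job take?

Original critical path: Venue→RSVPs→Dress→Seating = 6+4+9+8 = 27 ⇒ 27 weeks.
Without Venue→RSVPs, RSVPs's earliest start moves from 6 to 0.
The longest chain is now Venue→Dress→Seating = 6+9+8 = 23, so the job takes 23 weeks.

23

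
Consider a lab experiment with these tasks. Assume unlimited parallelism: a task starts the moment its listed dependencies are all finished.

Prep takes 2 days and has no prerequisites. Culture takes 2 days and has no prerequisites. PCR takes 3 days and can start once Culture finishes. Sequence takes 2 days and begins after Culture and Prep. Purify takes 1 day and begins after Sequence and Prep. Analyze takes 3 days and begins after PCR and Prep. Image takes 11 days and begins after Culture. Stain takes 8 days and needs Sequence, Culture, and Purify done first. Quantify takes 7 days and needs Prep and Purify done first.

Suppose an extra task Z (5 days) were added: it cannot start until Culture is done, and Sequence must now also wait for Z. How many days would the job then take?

18

Originally the job takes 13 days.
With Z inserted, Sequence now waits for max(Culture, Prep, Z).
New critical path: Culture→Z→Sequence→Purify→Stain = 2+5+2+1+8 = 18 ⇒ 18 days.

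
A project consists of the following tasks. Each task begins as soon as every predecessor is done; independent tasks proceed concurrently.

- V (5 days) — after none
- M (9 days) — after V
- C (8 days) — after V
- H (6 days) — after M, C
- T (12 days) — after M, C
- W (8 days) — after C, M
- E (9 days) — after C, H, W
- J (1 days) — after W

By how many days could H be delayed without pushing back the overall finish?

2

V→M→W→E = 5+9+8+9 = 31 sets the makespan at 31 days.
The longest chain containing H totals 29 days.
Float = 31 − 29 = 2.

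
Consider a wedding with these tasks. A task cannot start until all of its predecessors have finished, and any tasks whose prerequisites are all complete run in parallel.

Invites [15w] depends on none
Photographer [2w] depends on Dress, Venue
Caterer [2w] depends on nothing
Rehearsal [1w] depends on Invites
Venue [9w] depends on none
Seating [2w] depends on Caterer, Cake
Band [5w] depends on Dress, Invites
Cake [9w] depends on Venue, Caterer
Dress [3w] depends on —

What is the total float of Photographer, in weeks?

9

The longest chain is Venue→Cake→Seating = 9+9+2 = 20; overall finish 20 weeks.
The longest chain containing Photographer totals 11 weeks.
Float = 20 − 11 = 9.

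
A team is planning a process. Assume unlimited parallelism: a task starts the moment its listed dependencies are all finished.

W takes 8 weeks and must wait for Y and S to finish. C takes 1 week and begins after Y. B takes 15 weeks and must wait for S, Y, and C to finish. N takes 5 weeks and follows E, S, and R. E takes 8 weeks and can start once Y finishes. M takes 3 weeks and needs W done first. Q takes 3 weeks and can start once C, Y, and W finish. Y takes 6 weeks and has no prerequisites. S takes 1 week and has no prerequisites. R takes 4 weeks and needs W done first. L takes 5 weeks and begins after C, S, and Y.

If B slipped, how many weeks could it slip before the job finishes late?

1

Critical path: Y→W→R→N = 6+8+4+5 = 23, so the finish is 23 weeks.
B finishes as early as 22 and must finish by 23.
Float = 23 − 22 = 1.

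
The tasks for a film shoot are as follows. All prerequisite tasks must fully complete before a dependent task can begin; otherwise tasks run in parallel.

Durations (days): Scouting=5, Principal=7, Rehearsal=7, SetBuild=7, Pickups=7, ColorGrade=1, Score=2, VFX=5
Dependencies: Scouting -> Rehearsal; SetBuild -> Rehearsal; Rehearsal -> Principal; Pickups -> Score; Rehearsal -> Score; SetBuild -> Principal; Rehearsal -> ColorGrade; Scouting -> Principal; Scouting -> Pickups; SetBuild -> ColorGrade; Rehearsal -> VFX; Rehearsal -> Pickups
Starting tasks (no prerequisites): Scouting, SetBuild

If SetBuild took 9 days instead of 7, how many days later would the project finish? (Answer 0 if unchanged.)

2

Critical path before the change: SetBuild→Rehearsal→Pickups→Score = 7+7+7+2 = 23 giving 23 days.
SetBuild is on the critical path; changing it to 9 makes that path 25 days.
No other chain overtakes it, so the finish is 25 days.
Change in finish: 25 − 23 = +2 days.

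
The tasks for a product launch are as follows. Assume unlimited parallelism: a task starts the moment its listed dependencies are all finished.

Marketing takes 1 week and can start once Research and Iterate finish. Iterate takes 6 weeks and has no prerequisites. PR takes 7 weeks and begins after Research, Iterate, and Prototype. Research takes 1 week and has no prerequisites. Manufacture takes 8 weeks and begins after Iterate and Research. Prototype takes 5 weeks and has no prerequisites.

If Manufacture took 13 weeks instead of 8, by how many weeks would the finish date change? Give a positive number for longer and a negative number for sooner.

As given, the longest chain is Iterate→Manufacture = 6+8 = 14, so the finish is 14 weeks.
Manufacture is on the critical path; changing it to 13 makes that path 19 weeks.
That remains the longest chain; total 19 weeks.
Change in finish: 19 − 14 = +5 weeks.

5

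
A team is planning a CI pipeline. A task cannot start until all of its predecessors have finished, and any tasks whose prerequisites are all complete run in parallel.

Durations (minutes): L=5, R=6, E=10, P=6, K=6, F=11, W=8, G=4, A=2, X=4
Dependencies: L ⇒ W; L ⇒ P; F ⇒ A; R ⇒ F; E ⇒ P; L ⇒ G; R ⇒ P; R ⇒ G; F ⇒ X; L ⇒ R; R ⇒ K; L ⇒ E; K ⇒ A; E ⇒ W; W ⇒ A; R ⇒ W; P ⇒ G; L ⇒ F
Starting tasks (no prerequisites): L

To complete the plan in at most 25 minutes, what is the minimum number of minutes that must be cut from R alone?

Current finish: 26 minutes; target: 25.
R is on every critical path, so each minute cut from R cuts the finish by one (this holds down to a finish of 25).
Need 26 − 25 = 1 minute off R → R becomes 5 minutes, finish becomes 25.

1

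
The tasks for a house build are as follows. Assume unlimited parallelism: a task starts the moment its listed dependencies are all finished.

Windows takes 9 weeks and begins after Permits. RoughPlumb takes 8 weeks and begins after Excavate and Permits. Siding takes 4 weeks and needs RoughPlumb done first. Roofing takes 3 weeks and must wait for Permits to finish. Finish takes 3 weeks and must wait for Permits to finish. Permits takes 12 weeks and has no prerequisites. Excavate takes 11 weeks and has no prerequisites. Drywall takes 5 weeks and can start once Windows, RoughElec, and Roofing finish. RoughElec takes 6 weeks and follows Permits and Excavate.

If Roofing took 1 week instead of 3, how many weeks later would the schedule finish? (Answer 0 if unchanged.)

0

Baseline: Permits→Windows→Drywall = 12+9+5 = 26 → 26 weeks.
Roofing has 6 weeks of float (longest path through it is 20).
No other chain overtakes it, so the finish is 26 weeks.
Change in finish: 26 − 26 = +0 weeks.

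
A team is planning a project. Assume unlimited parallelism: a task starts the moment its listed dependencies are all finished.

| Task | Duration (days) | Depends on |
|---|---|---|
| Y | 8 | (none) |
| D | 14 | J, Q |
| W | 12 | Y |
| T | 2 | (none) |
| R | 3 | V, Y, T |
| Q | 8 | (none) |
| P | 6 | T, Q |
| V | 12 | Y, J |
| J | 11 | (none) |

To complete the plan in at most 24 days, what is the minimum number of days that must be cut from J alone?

Current finish: 26 days; target: 24.
J is on every critical path, so each day cut from J cuts the finish by one (this holds down to a finish of 23).
Need 26 − 24 = 2 days off J → J becomes 9 days, finish becomes 24.

2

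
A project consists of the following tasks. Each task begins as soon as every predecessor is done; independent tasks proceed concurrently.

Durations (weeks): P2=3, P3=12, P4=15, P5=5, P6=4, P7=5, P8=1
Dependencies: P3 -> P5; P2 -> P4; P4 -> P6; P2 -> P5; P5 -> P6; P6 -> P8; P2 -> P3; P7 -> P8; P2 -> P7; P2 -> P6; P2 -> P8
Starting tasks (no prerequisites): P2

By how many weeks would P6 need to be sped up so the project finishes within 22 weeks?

Current finish: 25 weeks; target: 22.
P6 is on every critical path, so each week cut from P6 cuts the finish by one (this holds down to a finish of 22).
Need 25 − 22 = 3 weeks off P6 → P6 becomes 1 week, finish becomes 22.

3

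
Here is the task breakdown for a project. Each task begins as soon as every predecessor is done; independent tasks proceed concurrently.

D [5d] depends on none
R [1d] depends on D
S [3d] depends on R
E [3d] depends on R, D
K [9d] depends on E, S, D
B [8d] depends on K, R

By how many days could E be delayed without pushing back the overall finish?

0

Critical path: D→R→S→K→B = 5+1+3+9+8 = 26, so the finish is 26 days.
Longest path through E: 26 days (earliest finish 9, latest finish 9).
Slack of E = 6 − 6 = 0 days.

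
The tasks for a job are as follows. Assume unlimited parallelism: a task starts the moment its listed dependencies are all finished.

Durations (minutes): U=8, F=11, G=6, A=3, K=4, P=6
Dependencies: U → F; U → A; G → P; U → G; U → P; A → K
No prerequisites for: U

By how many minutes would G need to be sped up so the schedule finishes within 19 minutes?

1

Current finish: 20 minutes; target: 19.
G is on every critical path, so each minute cut from G cuts the finish by one (this holds down to a finish of 19).
Need 20 − 19 = 1 minute off G → G becomes 5 minutes, finish becomes 19.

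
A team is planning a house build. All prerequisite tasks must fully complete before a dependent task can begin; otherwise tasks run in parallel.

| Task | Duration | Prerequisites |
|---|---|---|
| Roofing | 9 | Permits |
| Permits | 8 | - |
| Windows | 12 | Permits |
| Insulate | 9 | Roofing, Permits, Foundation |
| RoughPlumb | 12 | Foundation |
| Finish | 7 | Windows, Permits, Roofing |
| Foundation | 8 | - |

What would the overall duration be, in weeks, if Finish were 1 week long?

26

Actual critical path: Permits→Windows→Finish = 8+12+7 = 27 ⇒ 27 weeks.
Finish lies on that path, so at 1 week the path becomes 21 weeks.
The binding chain switches to Permits→Roofing→Insulate = 8+9+9 = 26; finish 26 weeks.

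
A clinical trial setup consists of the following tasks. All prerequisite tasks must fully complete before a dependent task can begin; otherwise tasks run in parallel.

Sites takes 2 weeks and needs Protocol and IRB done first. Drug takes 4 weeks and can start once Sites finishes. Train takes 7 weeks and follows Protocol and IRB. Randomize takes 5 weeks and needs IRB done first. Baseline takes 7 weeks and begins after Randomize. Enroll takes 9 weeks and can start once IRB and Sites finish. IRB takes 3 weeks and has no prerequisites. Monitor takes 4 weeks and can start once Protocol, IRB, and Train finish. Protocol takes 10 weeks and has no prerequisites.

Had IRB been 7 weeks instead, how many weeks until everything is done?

Baseline: Protocol→Sites→Enroll = 10+2+9 = 21 → 21 weeks.
IRB is off the critical path — its longest chain is 15 weeks, giving 6 of slack.
The critical path is still Protocol→Sites→Enroll; finish is now 21 weeks.

21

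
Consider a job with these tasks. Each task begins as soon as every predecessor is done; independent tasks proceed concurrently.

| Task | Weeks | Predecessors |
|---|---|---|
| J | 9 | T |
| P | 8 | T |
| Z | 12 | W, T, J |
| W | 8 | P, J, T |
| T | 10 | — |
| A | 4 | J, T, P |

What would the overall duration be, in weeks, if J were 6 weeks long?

38

As given, the longest chain is T→J→W→Z = 10+9+8+12 = 39, so the finish is 39 weeks.
J is on the critical path; changing it to 6 makes that path 36 weeks.
New critical path: T→P→W→Z = 10+8+8+12 = 38 ⇒ 38 weeks.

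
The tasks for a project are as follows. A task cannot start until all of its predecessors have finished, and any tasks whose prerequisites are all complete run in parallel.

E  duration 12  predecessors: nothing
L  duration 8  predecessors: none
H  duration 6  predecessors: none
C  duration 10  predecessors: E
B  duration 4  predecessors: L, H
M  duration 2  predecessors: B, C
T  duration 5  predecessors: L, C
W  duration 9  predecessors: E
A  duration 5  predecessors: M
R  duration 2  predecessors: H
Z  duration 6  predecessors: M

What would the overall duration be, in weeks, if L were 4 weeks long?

30

Baseline: E→C→M→Z = 12+10+2+6 = 30 → 30 weeks.
L is off the critical path — its longest chain is 20 weeks, giving 10 of slack.
No other chain overtakes it, so the finish is 30 weeks.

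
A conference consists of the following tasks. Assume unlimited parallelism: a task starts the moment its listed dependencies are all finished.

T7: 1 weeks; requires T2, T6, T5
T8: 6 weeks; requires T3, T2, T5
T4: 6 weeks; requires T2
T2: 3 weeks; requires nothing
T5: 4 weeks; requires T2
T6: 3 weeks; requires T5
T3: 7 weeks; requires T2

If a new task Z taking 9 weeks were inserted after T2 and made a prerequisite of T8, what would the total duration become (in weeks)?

18

Originally the schedule takes 16 weeks.
With Z inserted, T8 now waits for max(T3, T2, T5, Z).
New critical path: T2→Z→T8 = 3+9+6 = 18 ⇒ 18 weeks.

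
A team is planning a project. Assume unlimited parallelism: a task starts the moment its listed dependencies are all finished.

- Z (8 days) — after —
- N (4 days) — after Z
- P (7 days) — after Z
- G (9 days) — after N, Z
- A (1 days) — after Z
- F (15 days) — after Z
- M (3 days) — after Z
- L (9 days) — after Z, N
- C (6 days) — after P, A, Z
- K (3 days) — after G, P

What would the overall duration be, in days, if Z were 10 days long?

26

Baseline: Z→N→G→K = 8+4+9+3 = 24 → 24 days.
Z is on the critical path; changing it to 10 makes that path 26 days.
That remains the longest chain; total 26 days.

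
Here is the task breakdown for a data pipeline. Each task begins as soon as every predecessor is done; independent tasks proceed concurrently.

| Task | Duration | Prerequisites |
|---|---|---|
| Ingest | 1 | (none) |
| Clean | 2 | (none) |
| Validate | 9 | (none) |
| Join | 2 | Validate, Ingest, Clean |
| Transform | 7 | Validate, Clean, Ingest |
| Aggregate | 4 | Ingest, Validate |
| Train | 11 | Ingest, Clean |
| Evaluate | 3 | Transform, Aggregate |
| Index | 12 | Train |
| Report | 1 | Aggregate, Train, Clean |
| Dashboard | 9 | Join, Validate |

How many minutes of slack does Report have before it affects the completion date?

Critical path: Clean→Train→Index = 2+11+12 = 25, so the finish is 25 minutes.
The longest chain containing Report totals 14 minutes.
Float = 25 − 14 = 11.

11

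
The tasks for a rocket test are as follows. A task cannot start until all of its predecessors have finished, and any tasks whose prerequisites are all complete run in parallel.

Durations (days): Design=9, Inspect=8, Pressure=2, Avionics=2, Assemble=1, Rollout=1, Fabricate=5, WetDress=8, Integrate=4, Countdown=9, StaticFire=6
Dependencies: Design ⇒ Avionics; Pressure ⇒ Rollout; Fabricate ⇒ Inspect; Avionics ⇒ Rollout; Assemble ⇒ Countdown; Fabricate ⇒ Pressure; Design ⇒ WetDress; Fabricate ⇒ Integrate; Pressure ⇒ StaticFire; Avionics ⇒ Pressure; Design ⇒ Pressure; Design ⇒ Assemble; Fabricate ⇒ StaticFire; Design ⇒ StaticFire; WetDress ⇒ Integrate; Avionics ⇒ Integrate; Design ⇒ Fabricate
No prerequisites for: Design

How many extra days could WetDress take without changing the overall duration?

Design→Fabricate→Pressure→StaticFire = 9+5+2+6 = 22 sets the makespan at 22 days.
The longest chain containing WetDress totals 21 days.
Slack of WetDress = 10 − 9 = 1 day.

1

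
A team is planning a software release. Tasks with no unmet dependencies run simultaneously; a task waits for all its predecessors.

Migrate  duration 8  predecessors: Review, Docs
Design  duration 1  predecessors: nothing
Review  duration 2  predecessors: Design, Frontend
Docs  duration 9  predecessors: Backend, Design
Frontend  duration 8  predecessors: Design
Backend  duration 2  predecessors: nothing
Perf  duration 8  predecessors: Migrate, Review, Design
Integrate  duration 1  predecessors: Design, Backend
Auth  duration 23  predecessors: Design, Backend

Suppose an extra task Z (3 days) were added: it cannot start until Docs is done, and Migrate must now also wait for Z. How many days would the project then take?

Originally the project takes 27 days.
With Z inserted, Migrate now waits for max(Review, Docs, Z).
New critical path: Backend→Docs→Z→Migrate→Perf = 2+9+3+8+8 = 30 ⇒ 30 days.

30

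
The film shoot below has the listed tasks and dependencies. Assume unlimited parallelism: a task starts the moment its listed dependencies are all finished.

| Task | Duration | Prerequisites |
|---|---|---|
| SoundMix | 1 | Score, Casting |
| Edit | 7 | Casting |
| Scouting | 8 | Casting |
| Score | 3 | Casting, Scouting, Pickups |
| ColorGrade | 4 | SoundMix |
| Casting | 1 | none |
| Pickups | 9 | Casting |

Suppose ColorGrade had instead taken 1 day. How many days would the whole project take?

15

Critical path before the change: Casting→Pickups→Score→SoundMix→ColorGrade = 1+9+3+1+4 = 18 giving 18 days.
Since ColorGrade is critical, the -3 change carries straight to that chain (now 15 days).
The critical path is still Casting→Pickups→Score→SoundMix→ColorGrade; finish is now 15 days.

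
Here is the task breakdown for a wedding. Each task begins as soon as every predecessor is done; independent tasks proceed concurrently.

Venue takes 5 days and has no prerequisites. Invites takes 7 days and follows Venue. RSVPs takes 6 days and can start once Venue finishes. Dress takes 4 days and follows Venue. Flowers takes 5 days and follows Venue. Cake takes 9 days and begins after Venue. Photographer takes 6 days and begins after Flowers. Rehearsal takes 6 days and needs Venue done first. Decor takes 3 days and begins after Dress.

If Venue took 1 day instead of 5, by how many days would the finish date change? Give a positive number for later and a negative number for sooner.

Actual critical path: Venue→Flowers→Photographer = 5+5+6 = 16 ⇒ 16 days.
Venue is on the critical path; changing it to 1 makes that path 12 days.
No other chain overtakes it, so the finish is 12 days.
Change in finish: 12 − 16 = -4 days.

-4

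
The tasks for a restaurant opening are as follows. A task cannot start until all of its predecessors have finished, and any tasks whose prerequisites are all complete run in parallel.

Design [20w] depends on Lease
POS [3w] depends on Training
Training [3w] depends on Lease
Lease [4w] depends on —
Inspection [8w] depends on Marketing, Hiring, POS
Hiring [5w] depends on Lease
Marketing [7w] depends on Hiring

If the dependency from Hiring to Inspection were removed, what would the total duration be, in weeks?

Original critical path: Lease→Design = 4+20 = 24 ⇒ 24 weeks.
Dropping Hiring→Inspection doesn't change Inspection's earliest start (16); another predecessor still binds.
After: Lease→Design = 4+20 = 24 → 24 weeks.

24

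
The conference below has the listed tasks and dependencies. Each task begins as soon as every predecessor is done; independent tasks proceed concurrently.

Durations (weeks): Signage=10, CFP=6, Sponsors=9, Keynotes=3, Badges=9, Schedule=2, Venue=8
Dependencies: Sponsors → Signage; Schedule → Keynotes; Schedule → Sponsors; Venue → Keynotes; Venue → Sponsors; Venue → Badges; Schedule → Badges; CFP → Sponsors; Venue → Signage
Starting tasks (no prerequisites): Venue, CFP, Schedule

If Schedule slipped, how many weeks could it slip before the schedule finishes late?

6

Critical path: Venue→Sponsors→Signage = 8+9+10 = 27, so the finish is 27 weeks.
Schedule finishes as early as 2 and must finish by 8.
Slack of Schedule = 6 − 0 = 6 weeks.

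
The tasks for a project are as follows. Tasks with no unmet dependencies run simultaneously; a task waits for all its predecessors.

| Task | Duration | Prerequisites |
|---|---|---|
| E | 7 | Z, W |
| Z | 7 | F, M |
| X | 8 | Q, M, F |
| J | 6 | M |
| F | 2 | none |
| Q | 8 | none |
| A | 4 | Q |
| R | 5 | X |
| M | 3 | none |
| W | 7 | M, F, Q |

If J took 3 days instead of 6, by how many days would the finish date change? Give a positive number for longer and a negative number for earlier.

As given, the longest chain is Q→W→E = 8+7+7 = 22, so the finish is 22 days.
J is off the critical path — its longest chain is 9 days, giving 13 of slack.
The critical path is still Q→W→E; finish is now 22 days.
Change in finish: 22 − 22 = +0 days.

0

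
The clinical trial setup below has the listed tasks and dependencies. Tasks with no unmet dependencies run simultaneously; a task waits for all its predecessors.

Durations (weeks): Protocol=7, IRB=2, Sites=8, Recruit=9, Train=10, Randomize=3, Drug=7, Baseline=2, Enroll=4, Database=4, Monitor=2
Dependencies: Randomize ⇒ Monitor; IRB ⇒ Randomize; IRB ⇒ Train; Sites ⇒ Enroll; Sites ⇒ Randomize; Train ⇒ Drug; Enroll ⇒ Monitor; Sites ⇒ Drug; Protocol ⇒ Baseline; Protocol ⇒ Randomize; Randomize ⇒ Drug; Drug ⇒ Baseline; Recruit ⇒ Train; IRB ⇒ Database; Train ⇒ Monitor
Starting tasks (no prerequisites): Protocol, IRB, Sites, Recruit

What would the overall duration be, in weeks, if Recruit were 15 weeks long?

34

Actual critical path: Recruit→Train→Drug→Baseline = 9+10+7+2 = 28 ⇒ 28 weeks.
Since Recruit is critical, the +6 change carries straight to that chain (now 34 weeks).
No other chain overtakes it, so the finish is 34 weeks.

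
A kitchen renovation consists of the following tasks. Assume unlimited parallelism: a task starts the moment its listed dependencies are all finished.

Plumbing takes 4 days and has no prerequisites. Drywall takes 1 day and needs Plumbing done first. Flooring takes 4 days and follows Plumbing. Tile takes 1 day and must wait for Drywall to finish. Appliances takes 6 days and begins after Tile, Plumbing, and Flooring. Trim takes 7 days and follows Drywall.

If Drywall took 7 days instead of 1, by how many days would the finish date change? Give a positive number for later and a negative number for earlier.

As given, the longest chain is Plumbing→Flooring→Appliances = 4+4+6 = 14, so the finish is 14 days.
Drywall has 2 days of float (longest path through it is 12).
Now Plumbing→Drywall→Tile→Appliances = 4+7+1+6 = 18 is longest, so the finish becomes 18 days.
Change in finish: 18 − 14 = +4 days.

4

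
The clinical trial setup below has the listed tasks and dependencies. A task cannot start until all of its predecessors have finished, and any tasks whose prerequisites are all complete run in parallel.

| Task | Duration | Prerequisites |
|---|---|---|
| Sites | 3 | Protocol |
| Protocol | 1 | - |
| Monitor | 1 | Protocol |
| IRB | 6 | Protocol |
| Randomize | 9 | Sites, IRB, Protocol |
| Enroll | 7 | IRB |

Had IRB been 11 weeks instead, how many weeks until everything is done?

21

Actual critical path: Protocol→IRB→Randomize = 1+6+9 = 16 ⇒ 16 weeks.
IRB lies on that path, so at 11 weeks the path becomes 21 weeks.
That remains the longest chain; total 21 weeks.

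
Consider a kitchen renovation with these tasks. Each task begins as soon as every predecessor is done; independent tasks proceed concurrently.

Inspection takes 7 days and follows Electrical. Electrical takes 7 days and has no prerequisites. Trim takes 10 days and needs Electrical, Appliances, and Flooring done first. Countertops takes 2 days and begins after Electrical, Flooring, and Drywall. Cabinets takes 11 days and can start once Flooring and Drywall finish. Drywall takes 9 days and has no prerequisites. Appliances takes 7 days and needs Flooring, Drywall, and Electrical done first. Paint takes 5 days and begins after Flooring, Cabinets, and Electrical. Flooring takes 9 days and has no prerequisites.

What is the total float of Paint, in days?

Drywall→Appliances→Trim = 9+7+10 = 26 sets the makespan at 26 days.
Paint finishes as early as 25 and must finish by 26.
Float = 26 − 25 = 1.

1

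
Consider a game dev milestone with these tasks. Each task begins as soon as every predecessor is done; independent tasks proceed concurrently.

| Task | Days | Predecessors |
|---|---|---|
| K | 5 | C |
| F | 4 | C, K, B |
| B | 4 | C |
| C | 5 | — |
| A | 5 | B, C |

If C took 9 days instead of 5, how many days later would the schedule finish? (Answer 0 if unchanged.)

Actual critical path: C→B→A = 5+4+5 = 14 ⇒ 14 days.
C lies on that path, so at 9 days the path becomes 18 days.
The critical path is still C→B→A; finish is now 18 days.
Change in finish: 18 − 14 = +4 days.

4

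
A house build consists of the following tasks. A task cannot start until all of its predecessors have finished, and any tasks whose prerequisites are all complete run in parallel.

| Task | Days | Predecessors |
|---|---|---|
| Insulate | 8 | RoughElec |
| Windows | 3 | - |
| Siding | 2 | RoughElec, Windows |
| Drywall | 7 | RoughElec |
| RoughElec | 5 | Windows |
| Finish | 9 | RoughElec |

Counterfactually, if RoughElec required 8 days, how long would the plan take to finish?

20

The binding path is Windows→RoughElec→Finish = 3+5+9 = 17; finish at 17 days.
RoughElec is on the critical path; changing it to 8 makes that path 20 days.
The critical path is still Windows→RoughElec→Finish; finish is now 20 days.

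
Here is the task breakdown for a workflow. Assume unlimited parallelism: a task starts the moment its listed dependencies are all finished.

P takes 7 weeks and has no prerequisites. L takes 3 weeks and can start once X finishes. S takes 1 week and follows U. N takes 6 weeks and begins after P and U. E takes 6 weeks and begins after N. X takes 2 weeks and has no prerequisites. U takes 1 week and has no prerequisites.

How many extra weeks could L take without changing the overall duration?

Critical path: P→N→E = 7+6+6 = 19, so the finish is 19 weeks.
L finishes as early as 5 and must finish by 19.
So L can slip 19 − 5 = 14 weeks.

14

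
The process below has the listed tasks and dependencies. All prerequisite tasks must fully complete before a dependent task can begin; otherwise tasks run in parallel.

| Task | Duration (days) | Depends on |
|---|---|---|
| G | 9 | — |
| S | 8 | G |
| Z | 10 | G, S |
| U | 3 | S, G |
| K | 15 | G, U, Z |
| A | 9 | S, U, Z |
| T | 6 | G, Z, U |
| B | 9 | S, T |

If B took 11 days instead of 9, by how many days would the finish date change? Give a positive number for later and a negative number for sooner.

As given, the longest chain is G→S→Z→T→B = 9+8+10+6+9 = 42, so the finish is 42 days.
B lies on that path, so at 11 days the path becomes 44 days.
That remains the longest chain; total 44 days.
Change in finish: 44 − 42 = +2 days.

2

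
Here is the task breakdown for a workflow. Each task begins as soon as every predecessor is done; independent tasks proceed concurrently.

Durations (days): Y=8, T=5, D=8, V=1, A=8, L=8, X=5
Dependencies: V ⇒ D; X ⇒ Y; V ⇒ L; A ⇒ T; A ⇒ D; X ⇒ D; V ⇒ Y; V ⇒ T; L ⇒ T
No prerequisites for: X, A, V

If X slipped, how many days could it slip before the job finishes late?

Critical path: A→D = 8+8 = 16, so the finish is 16 days.
X finishes as early as 5 and must finish by 8.
Float = 16 − 13 = 3.

3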